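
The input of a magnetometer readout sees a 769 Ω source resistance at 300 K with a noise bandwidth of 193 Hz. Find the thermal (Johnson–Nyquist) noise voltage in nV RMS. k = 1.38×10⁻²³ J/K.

49.6 nV

V_n = √(4kTRB)
4kTRB = 4 × 1.38×10⁻²³ × 300 × 7.69×10² × 1.93×10² = 2.46×10⁻¹⁵ V²
V_n = √(2.46×10⁻¹⁵) = 4.96×10⁻⁸ V = 49.6 nV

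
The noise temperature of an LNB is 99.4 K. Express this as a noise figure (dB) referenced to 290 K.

F = 1 + T_e/T₀ = 1 + 99.4/290 = 1.34276
NF = 10 log₁₀(1.34276) = 1.28 dB

1.28 dB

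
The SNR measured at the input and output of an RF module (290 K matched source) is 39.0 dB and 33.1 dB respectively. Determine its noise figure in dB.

NF (dB) = SNR_in(dB) − SNR_out(dB) when the source is at T₀
NF = 39.0 − 33.1 = 5.9 dB

5.9 dB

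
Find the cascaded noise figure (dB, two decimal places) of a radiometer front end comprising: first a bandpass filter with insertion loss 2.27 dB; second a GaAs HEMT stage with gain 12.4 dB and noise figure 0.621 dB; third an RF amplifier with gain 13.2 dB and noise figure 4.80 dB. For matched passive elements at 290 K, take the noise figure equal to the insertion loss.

3.31 dB

Convert to linear (a loss of L dB is a gain of −L dB): F_i = 10^(NF_i/10), G_i = 10^(G_i,dB/10)
  Stage 1: F_1 = 10^(2.27/10) = 1.687, G_1 = 10^(−2.27/10) = 0.5929
  Stage 2: F_2 = 10^(0.621/10) = 1.154, G_2 = 10^(12.4/10) = 17.38
  Stage 3: F_3 = 10^(4.80/10) = 3.020, G_3 = 10^(13.2/10) = 20.89
Friis cascade:
  F = 1.687 + (1.154 − 1)/0.5929 + (3.020 − 1)/10.30 = 2.142
NF = 10 log₁₀(2.142) = 3.31 dB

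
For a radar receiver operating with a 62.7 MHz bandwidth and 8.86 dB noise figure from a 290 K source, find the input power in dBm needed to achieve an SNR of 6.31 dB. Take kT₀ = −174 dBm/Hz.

−80.9 dBm

Sensitivity = −174 + 10 log₁₀(B) + NF + SNR_min
= −174 + 77.97 + 8.86 + 6.31
= −80.86 dBm → −80.9 dBm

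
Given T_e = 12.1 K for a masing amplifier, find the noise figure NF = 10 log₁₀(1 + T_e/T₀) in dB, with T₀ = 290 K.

F = 1 + T_e/T₀ = 1 + 12.1/290 = 1.04172
NF = 10 log₁₀(1.04172) = 0.178 dB

0.178 dB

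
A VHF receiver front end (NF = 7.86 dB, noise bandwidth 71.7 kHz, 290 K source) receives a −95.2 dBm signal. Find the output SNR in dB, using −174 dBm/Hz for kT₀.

22.4 dB

Noise floor: N = −174 + 10 log₁₀(B) + NF
10 log₁₀(7.17×10⁴) = 48.56 dB
N = −174 + 48.56 + 7.86 = −117.58 dBm
SNR = P_sig − N = −95.2 − (−117.58) = 22.38 dB → 22.4 dB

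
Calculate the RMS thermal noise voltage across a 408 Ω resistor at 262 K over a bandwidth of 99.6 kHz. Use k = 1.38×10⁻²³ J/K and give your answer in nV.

V_n = √(4kTRB)
4kTRB = 4 × 1.38×10⁻²³ × 262 × 4.08×10² × 9.96×10⁴ = 5.88×10⁻¹³ V²
V_n = √(5.88×10⁻¹³) = 7.67×10⁻⁷ V = 767 nV

767 nV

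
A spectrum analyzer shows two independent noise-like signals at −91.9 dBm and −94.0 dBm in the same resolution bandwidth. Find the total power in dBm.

Convert to linear, add, convert back:
P₁ = 6.46×10⁻¹³ W, P₂ = 3.98×10⁻¹³ W
P_tot = 1.04×10⁻¹² W → 10 log₁₀(P_tot / 10⁻³) = −89.8 dBm

−89.8 dBm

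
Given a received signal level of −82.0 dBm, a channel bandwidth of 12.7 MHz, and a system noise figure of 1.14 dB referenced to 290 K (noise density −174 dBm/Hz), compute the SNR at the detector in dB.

Noise floor: N = −174 + 10 log₁₀(B) + NF
10 log₁₀(1.27×10⁷) = 71.04 dB
N = −174 + 71.04 + 1.14 = −101.82 dBm
SNR = P_sig − N = −82.0 − (−101.82) = 19.82 dB → 19.8 dB

19.8 dB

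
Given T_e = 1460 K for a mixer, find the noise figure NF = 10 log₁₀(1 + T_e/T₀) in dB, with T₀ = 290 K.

F = 1 + T_e/T₀ = 1 + 1460/290 = 6.03448
NF = 10 log₁₀(6.03448) = 7.81 dB

7.81 dB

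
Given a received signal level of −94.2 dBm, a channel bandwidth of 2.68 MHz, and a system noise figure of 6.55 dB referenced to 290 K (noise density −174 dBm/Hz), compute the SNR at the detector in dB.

9.0 dB

Noise floor: N = −174 + 10 log₁₀(B) + NF
10 log₁₀(2.68×10⁶) = 64.28 dB
N = −174 + 64.28 + 6.55 = −103.17 dBm
SNR = P_sig − N = −94.2 − (−103.17) = 8.97 dB → 9.0 dB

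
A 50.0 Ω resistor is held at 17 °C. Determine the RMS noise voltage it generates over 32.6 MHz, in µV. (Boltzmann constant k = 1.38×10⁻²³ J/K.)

T = 17 °C + 273.15 = 290.15 K
V_n = √(4kTRB)
4kTRB = 4 × 1.38×10⁻²³ × 290.15 × 5.00×10¹ × 3.26×10⁷ = 2.61×10⁻¹¹ V²
V_n = √(2.61×10⁻¹¹) = 5.11×10⁻⁶ V = 5.11 µV

5.11 µV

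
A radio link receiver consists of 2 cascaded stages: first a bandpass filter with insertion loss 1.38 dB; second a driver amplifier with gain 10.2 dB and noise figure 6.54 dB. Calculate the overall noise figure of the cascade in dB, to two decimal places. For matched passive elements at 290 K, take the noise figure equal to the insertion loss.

Convert to linear (a loss of L dB is a gain of −L dB): F_i = 10^(NF_i/10), G_i = 10^(G_i,dB/10)
  Stage 1: F_1 = 10^(1.38/10) = 1.374, G_1 = 10^(−1.38/10) = 0.7278
  Stage 2: F_2 = 10^(6.54/10) = 4.508, G_2 = 10^(10.2/10) = 10.47
Friis cascade:
  F = 1.374 + (4.508 − 1)/0.7278 = 6.194
NF = 10 log₁₀(6.194) = 7.92 dB

7.92 dB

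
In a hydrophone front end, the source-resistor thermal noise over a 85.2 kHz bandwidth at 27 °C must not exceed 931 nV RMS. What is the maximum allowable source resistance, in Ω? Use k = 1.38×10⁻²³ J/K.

614 Ω

T = 27 °C + 273.15 = 300.15 K
Johnson–Nyquist: V_n = √(4kTRB) ⇒ R = V_n² / (4kTB)
4kTB = 4 × 1.38×10⁻²³ × 300.15 × 8.52×10⁴ = 1.41×10⁻¹⁵
R = (9.31×10⁻⁷)² / 1.41×10⁻¹⁵ = 6.14×10² Ω = 614 Ω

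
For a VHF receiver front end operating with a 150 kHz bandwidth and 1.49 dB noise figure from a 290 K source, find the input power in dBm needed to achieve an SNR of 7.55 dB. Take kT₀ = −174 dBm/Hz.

−113.2 dBm

Sensitivity = −174 + 10 log₁₀(B) + NF + SNR_min
= −174 + 51.76 + 1.49 + 7.55
= −113.20 dBm → −113.2 dBm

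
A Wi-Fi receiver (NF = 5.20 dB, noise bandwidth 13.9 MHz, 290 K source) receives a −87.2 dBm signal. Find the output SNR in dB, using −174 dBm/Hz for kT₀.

10.2 dB

Noise floor: N = −174 + 10 log₁₀(B) + NF
10 log₁₀(1.39×10⁷) = 71.43 dB
N = −174 + 71.43 + 5.20 = −97.37 dBm
SNR = P_sig − N = −87.2 − (−97.37) = 10.17 dB → 10.2 dB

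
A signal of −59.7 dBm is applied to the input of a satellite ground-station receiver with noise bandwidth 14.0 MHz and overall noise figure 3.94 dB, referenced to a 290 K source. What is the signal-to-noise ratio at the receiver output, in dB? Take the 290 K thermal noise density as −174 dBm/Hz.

38.9 dB

Noise floor: N = −174 + 10 log₁₀(B) + NF
10 log₁₀(1.40×10⁷) = 71.46 dB
N = −174 + 71.46 + 3.94 = −98.60 dBm
SNR = P_sig − N = −59.7 − (−98.60) = 38.90 dB → 38.9 dB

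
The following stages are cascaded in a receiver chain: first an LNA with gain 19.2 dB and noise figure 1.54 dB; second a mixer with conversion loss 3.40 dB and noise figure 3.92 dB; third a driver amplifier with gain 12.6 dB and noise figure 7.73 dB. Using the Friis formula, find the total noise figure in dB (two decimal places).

Convert to linear (a loss of L dB is a gain of −L dB): F_i = 10^(NF_i/10), G_i = 10^(G_i,dB/10)
  Stage 1: F_1 = 10^(1.54/10) = 1.426, G_1 = 10^(19.2/10) = 83.18
  Stage 2: F_2 = 10^(3.92/10) = 2.466, G_2 = 10^(−3.40/10) = 0.4571
  Stage 3: F_3 = 10^(7.73/10) = 5.929, G_3 = 10^(12.6/10) = 18.20
Friis cascade:
  F = 1.426 + (2.466 − 1)/83.18 + (5.929 − 1)/38.02 = 1.573
NF = 10 log₁₀(1.573) = 1.97 dB

1.97 dB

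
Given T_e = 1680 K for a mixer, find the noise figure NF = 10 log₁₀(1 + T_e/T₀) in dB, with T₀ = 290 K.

8.32 dB

F = 1 + T_e/T₀ = 1 + 1680/290 = 6.7931
NF = 10 log₁₀(6.7931) = 8.32 dB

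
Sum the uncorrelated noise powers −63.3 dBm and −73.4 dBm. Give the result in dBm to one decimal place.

−62.9 dBm

Convert to linear, add, convert back:
P₁ = 4.68×10⁻¹⁰ W, P₂ = 4.57×10⁻¹¹ W
P_tot = 5.13×10⁻¹⁰ W → 10 log₁₀(P_tot / 10⁻³) = −62.9 dBm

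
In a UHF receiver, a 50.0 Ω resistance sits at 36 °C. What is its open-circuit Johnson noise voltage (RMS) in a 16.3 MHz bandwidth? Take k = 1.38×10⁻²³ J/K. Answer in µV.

T = 36 °C + 273.15 = 309.15 K
V_n = √(4kTRB)
4kTRB = 4 × 1.38×10⁻²³ × 309.15 × 5.00×10¹ × 1.63×10⁷ = 1.39×10⁻¹¹ V²
V_n = √(1.39×10⁻¹¹) = 3.73×10⁻⁶ V = 3.73 µV

3.73 µV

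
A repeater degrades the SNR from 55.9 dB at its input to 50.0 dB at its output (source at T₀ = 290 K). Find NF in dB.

NF (dB) = SNR_in(dB) − SNR_out(dB) when the source is at T₀
NF = 55.9 − 50.0 = 5.9 dB

5.9 dB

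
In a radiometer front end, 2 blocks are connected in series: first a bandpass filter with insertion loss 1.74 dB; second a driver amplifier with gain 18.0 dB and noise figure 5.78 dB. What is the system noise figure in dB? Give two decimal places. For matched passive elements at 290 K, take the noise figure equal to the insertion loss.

Convert to linear (a loss of L dB is a gain of −L dB): F_i = 10^(NF_i/10), G_i = 10^(G_i,dB/10)
  Stage 1: F_1 = 10^(1.74/10) = 1.493, G_1 = 10^(−1.74/10) = 0.6699
  Stage 2: F_2 = 10^(5.78/10) = 3.784, G_2 = 10^(18.0/10) = 63.10
Friis cascade:
  F = 1.493 + (3.784 − 1)/0.6699 = 5.649
NF = 10 log₁₀(5.649) = 7.52 dB

7.52 dB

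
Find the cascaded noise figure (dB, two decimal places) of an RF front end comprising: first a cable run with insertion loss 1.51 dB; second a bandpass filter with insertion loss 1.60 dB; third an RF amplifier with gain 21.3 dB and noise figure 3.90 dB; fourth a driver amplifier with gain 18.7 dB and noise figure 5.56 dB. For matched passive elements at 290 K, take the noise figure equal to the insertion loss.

7.04 dB

Convert to linear (a loss of L dB is a gain of −L dB): F_i = 10^(NF_i/10), G_i = 10^(G_i,dB/10)
  Stage 1: F_1 = 10^(1.51/10) = 1.416, G_1 = 10^(−1.51/10) = 0.7063
  Stage 2: F_2 = 10^(1.60/10) = 1.445, G_2 = 10^(−1.60/10) = 0.6918
  Stage 3: F_3 = 10^(3.90/10) = 2.455, G_3 = 10^(21.3/10) = 134.9
  Stage 4: F_4 = 10^(5.56/10) = 3.597, G_4 = 10^(18.7/10) = 74.13
Friis cascade:
  F = 1.416 + (1.445 − 1)/0.7063 + (2.455 − 1)/0.4887 + (3.597 − 1)/65.92 = 5.063
NF = 10 log₁₀(5.063) = 7.04 dB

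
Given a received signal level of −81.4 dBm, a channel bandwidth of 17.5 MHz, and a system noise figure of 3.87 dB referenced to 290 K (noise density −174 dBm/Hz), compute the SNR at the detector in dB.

16.3 dB

Noise floor: N = −174 + 10 log₁₀(B) + NF
10 log₁₀(1.75×10⁷) = 72.43 dB
N = −174 + 72.43 + 3.87 = −97.70 dBm
SNR = P_sig − N = −81.4 − (−97.70) = 16.30 dB → 16.3 dB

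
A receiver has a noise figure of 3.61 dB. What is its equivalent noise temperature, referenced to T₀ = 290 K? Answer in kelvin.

376 K

F = 10^(3.61/10) = 2.29615
T_e = (F − 1)·T₀ = (2.29615 − 1) × 290 = 376 K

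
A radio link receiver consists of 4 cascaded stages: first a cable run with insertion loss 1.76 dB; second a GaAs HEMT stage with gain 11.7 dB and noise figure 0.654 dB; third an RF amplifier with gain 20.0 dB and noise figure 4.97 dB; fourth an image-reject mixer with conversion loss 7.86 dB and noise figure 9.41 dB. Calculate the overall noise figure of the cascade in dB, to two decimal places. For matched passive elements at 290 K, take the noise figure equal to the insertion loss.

Convert to linear (a loss of L dB is a gain of −L dB): F_i = 10^(NF_i/10), G_i = 10^(G_i,dB/10)
  Stage 1: F_1 = 10^(1.76/10) = 1.500, G_1 = 10^(−1.76/10) = 0.6668
  Stage 2: F_2 = 10^(0.654/10) = 1.163, G_2 = 10^(11.7/10) = 14.79
  Stage 3: F_3 = 10^(4.97/10) = 3.141, G_3 = 10^(20.0/10) = 100.0
  Stage 4: F_4 = 10^(9.41/10) = 8.730, G_4 = 10^(−7.86/10) = 0.1637
Friis cascade:
  F = 1.500 + (1.163 − 1)/0.6668 + (3.141 − 1)/9.863 + (8.730 − 1)/986.3 = 1.968
NF = 10 log₁₀(1.968) = 2.94 dB

2.94 dB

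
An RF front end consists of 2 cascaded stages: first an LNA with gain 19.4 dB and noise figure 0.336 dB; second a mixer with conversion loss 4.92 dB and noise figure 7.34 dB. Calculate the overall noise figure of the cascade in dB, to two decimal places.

Convert to linear (a loss of L dB is a gain of −L dB): F_i = 10^(NF_i/10), G_i = 10^(G_i,dB/10)
  Stage 1: F_1 = 10^(0.336/10) = 1.080, G_1 = 10^(19.4/10) = 87.10
  Stage 2: F_2 = 10^(7.34/10) = 5.420, G_2 = 10^(−4.92/10) = 0.3221
Friis cascade:
  F = 1.080 + (5.420 − 1)/87.10 = 1.131
NF = 10 log₁₀(1.131) = 0.54 dB

0.54 dB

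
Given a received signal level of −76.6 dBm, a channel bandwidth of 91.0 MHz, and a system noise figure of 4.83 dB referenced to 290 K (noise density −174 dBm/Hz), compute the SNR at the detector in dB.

13.0 dB

Noise floor: N = −174 + 10 log₁₀(B) + NF
10 log₁₀(9.10×10⁷) = 79.59 dB
N = −174 + 79.59 + 4.83 = −89.58 dBm
SNR = P_sig − N = −76.6 − (−89.58) = 12.98 dB → 13.0 dB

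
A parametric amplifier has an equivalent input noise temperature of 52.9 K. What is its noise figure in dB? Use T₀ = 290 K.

0.728 dB

F = 1 + T_e/T₀ = 1 + 52.9/290 = 1.18241
NF = 10 log₁₀(1.18241) = 0.728 dB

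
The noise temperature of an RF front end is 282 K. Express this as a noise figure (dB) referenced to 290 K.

2.95 dB

F = 1 + T_e/T₀ = 1 + 282/290 = 1.97241
NF = 10 log₁₀(1.97241) = 2.95 dB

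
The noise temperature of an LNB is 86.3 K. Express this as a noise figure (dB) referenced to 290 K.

1.13 dB

F = 1 + T_e/T₀ = 1 + 86.3/290 = 1.29759
NF = 10 log₁₀(1.29759) = 1.13 dB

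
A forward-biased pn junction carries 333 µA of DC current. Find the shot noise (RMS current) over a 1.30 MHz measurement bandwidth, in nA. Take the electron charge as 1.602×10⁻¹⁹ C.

I_n = √(2qI·B)
2qI·B = 2 × 1.602×10⁻¹⁹ × 3.33×10⁻⁴ × 1.30×10⁶ = 1.39×10⁻¹⁶ A²
I_n = √(1.39×10⁻¹⁶) = 1.18×10⁻⁸ A = 11.8 nA

11.8 nA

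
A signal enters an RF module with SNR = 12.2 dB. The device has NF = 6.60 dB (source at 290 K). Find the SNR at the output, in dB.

5.60 dB

By definition F = SNR_in/SNR_out, so in dB: SNR_out = SNR_in − NF
SNR_out = 12.2 − 6.60 = 5.60 dB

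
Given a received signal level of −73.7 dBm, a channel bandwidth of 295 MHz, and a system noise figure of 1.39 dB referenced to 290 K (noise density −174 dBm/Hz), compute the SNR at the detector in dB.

Noise floor: N = −174 + 10 log₁₀(B) + NF
10 log₁₀(2.95×10⁸) = 84.7 dB
N = −174 + 84.7 + 1.39 = −87.91 dBm
SNR = P_sig − N = −73.7 − (−87.91) = 14.21 dB → 14.2 dB

14.2 dB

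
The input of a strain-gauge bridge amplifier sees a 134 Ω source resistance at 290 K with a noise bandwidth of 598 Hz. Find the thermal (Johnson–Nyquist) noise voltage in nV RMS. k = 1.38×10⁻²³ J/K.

35.8 nV

V_n = √(4kTRB)
4kTRB = 4 × 1.38×10⁻²³ × 290 × 1.34×10² × 5.98×10² = 1.28×10⁻¹⁵ V²
V_n = √(1.28×10⁻¹⁵) = 3.58×10⁻⁸ V = 35.8 nV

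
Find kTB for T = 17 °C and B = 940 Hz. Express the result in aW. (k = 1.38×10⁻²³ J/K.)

3.76 aW

T = 17 °C + 273.15 = 290.15 K
P_n = kTB = 1.38×10⁻²³ × 290.15 × 9.40×10² = 3.76×10⁻¹⁸ W = 3.76 aW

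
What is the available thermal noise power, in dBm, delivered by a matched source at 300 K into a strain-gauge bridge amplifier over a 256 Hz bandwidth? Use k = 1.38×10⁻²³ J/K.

P_n = kTB = 1.38×10⁻²³ × 300 × 2.56×10² = 1.06×10⁻¹⁸ W
In dBm: 10 log₁₀(1.06×10⁻¹⁸ / 10⁻³) = −149.7 dBm

−149.7 dBm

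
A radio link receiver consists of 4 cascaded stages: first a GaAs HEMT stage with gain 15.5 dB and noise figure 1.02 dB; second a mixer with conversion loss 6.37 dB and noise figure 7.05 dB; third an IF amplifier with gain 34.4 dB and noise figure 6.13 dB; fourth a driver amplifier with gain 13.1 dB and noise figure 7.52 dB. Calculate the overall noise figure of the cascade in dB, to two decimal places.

Convert to linear (a loss of L dB is a gain of −L dB): F_i = 10^(NF_i/10), G_i = 10^(G_i,dB/10)
  Stage 1: F_1 = 10^(1.02/10) = 1.265, G_1 = 10^(15.5/10) = 35.48
  Stage 2: F_2 = 10^(7.05/10) = 5.070, G_2 = 10^(−6.37/10) = 0.2307
  Stage 3: F_3 = 10^(6.13/10) = 4.102, G_3 = 10^(34.4/10) = 2754
  Stage 4: F_4 = 10^(7.52/10) = 5.649, G_4 = 10^(13.1/10) = 20.42
Friis cascade:
  F = 1.265 + (5.070 − 1)/35.48 + (4.102 − 1)/8.185 + (5.649 − 1)/2.254×10⁴ = 1.759
NF = 10 log₁₀(1.759) = 2.45 dB

2.45 dB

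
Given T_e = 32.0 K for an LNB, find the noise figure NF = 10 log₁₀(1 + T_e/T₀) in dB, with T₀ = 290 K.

0.455 dB

F = 1 + T_e/T₀ = 1 + 32.0/290 = 1.11034
NF = 10 log₁₀(1.11034) = 0.455 dB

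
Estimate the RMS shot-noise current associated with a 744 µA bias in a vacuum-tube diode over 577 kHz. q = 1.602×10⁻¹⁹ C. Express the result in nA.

11.7 nA

I_n = √(2qI·B)
2qI·B = 2 × 1.602×10⁻¹⁹ × 7.44×10⁻⁴ × 5.77×10⁵ = 1.38×10⁻¹⁶ A²
I_n = √(1.38×10⁻¹⁶) = 1.17×10⁻⁸ A = 11.7 nA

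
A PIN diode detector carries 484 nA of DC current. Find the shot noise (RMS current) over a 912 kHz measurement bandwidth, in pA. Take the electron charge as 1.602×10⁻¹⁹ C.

I_n = √(2qI·B)
2qI·B = 2 × 1.602×10⁻¹⁹ × 4.84×10⁻⁷ × 9.12×10⁵ = 1.41×10⁻¹⁹ A²
I_n = √(1.41×10⁻¹⁹) = 3.76×10⁻¹⁰ A = 376 pA

376 pA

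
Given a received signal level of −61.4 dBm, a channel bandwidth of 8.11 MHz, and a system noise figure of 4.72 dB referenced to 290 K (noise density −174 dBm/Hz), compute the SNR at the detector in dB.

38.8 dB

Noise floor: N = −174 + 10 log₁₀(B) + NF
10 log₁₀(8.11×10⁶) = 69.09 dB
N = −174 + 69.09 + 4.72 = −100.19 dBm
SNR = P_sig − N = −61.4 − (−100.19) = 38.79 dB → 38.8 dB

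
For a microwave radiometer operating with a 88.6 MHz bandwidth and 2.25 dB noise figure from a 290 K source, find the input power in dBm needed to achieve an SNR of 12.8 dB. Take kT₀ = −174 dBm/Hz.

−79.5 dBm

Sensitivity = −174 + 10 log₁₀(B) + NF + SNR_min
= −174 + 79.47 + 2.25 + 12.8
= −79.48 dBm → −79.5 dBm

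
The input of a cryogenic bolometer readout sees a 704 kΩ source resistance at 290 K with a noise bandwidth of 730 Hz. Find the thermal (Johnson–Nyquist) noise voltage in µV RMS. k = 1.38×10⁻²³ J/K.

V_n = √(4kTRB)
4kTRB = 4 × 1.38×10⁻²³ × 290 × 7.04×10⁵ × 7.30×10² = 8.23×10⁻¹² V²
V_n = √(8.23×10⁻¹²) = 2.87×10⁻⁶ V = 2.87 µV

2.87 µV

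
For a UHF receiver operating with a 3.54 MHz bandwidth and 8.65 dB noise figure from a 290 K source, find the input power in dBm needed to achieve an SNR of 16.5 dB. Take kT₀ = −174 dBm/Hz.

−83.4 dBm

Sensitivity = −174 + 10 log₁₀(B) + NF + SNR_min
= −174 + 65.49 + 8.65 + 16.5
= −83.36 dBm → −83.4 dBm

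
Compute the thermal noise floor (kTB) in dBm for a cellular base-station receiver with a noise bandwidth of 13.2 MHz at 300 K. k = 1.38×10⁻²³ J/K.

−102.6 dBm

P_n = kTB = 1.38×10⁻²³ × 300 × 1.32×10⁷ = 5.46×10⁻¹⁴ W
In dBm: 10 log₁₀(5.46×10⁻¹⁴ / 10⁻³) = −102.6 dBm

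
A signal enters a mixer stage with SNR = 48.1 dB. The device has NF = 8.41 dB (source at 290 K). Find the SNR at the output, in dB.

By definition F = SNR_in/SNR_out, so in dB: SNR_out = SNR_in − NF
SNR_out = 48.1 − 8.41 = 39.69 dB

39.69 dB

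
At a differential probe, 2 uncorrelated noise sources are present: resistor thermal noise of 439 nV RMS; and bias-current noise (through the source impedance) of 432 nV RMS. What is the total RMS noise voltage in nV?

616 nV

Uncorrelated sources add in power (mean-square): V_tot = √(ΣV_i²)
V_tot = √[(4.39×10⁻⁷)² + (4.32×10⁻⁷)²] = 6.16×10⁻⁷ V = 616 nV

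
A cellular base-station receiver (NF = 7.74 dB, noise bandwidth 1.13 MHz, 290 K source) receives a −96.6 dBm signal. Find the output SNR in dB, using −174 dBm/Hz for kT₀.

9.1 dB

Noise floor: N = −174 + 10 log₁₀(B) + NF
10 log₁₀(1.13×10⁶) = 60.53 dB
N = −174 + 60.53 + 7.74 = −105.73 dBm
SNR = P_sig − N = −96.6 − (−105.73) = 9.13 dB → 9.1 dB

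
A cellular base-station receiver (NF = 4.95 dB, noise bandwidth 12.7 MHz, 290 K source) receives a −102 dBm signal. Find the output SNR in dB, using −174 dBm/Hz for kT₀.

Noise floor: N = −174 + 10 log₁₀(B) + NF
10 log₁₀(1.27×10⁷) = 71.04 dB
N = −174 + 71.04 + 4.95 = −98.01 dBm
SNR = P_sig − N = −102 − (−98.01) = −3.99 dB → −4.0 dB

−4.0 dB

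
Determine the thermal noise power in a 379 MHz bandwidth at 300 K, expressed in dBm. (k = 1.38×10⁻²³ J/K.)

P_n = kTB = 1.38×10⁻²³ × 300 × 3.79×10⁸ = 1.57×10⁻¹² W
In dBm: 10 log₁₀(1.57×10⁻¹² / 10⁻³) = −88.0 dBm

−88.0 dBm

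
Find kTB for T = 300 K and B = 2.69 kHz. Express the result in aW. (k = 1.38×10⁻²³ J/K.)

11.1 aW

P_n = kTB = 1.38×10⁻²³ × 300 × 2.69×10³ = 1.11×10⁻¹⁷ W = 11.1 aW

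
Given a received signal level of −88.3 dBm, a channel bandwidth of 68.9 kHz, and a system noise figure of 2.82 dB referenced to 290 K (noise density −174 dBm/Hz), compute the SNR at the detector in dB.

Noise floor: N = −174 + 10 log₁₀(B) + NF
10 log₁₀(6.89×10⁴) = 48.38 dB
N = −174 + 48.38 + 2.82 = −122.80 dBm
SNR = P_sig − N = −88.3 − (−122.80) = 34.50 dB → 34.5 dB

34.5 dB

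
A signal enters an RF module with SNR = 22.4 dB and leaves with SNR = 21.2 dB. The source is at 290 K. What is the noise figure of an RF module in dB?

1.2 dB

NF (dB) = SNR_in(dB) − SNR_out(dB) when the source is at T₀
NF = 22.4 − 21.2 = 1.2 dB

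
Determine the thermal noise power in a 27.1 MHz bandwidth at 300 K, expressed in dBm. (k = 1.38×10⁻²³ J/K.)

P_n = kTB = 1.38×10⁻²³ × 300 × 2.71×10⁷ = 1.12×10⁻¹³ W
In dBm: 10 log₁₀(1.12×10⁻¹³ / 10⁻³) = −99.5 dBm

−99.5 dBm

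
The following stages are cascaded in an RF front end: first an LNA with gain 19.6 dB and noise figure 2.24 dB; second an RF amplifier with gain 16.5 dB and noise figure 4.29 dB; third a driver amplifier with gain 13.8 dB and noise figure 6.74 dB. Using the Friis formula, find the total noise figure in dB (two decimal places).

Convert to linear (a loss of L dB is a gain of −L dB): F_i = 10^(NF_i/10), G_i = 10^(G_i,dB/10)
  Stage 1: F_1 = 10^(2.24/10) = 1.675, G_1 = 10^(19.6/10) = 91.20
  Stage 2: F_2 = 10^(4.29/10) = 2.685, G_2 = 10^(16.5/10) = 44.67
  Stage 3: F_3 = 10^(6.74/10) = 4.721, G_3 = 10^(13.8/10) = 23.99
Friis cascade:
  F = 1.675 + (2.685 − 1)/91.20 + (4.721 − 1)/4074 = 1.694
NF = 10 log₁₀(1.694) = 2.29 dB

2.29 dB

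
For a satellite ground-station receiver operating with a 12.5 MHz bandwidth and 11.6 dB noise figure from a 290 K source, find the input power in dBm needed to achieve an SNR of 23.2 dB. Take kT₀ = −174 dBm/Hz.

Sensitivity = −174 + 10 log₁₀(B) + NF + SNR_min
= −174 + 70.97 + 11.6 + 23.2
= −68.23 dBm → −68.2 dBm

−68.2 dBm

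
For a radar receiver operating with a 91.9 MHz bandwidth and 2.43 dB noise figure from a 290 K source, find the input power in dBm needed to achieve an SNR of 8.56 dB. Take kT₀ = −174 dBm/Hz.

−83.4 dBm

Sensitivity = −174 + 10 log₁₀(B) + NF + SNR_min
= −174 + 79.63 + 2.43 + 8.56
= −83.38 dBm → −83.4 dBm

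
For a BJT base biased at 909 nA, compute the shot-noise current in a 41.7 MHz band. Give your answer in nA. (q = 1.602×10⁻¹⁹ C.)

I_n = √(2qI·B)
2qI·B = 2 × 1.602×10⁻¹⁹ × 9.09×10⁻⁷ × 4.17×10⁷ = 1.21×10⁻¹⁷ A²
I_n = √(1.21×10⁻¹⁷) = 3.48×10⁻⁹ A = 3.48 nA

3.48 nA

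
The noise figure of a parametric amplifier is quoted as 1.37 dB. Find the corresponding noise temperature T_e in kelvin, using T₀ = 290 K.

F = 10^(1.37/10) = 1.37088
T_e = (F − 1)·T₀ = (1.37088 − 1) × 290 = 108 K

108 K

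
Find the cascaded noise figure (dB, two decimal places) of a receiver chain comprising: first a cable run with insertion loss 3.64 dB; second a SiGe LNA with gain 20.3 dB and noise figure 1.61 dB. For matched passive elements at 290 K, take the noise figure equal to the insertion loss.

Convert to linear (a loss of L dB is a gain of −L dB): F_i = 10^(NF_i/10), G_i = 10^(G_i,dB/10)
  Stage 1: F_1 = 10^(3.64/10) = 2.312, G_1 = 10^(−3.64/10) = 0.4325
  Stage 2: F_2 = 10^(1.61/10) = 1.449, G_2 = 10^(20.3/10) = 107.2
Friis cascade:
  F = 2.312 + (1.449 − 1)/0.4325 = 3.350
NF = 10 log₁₀(3.350) = 5.25 dB

5.25 dB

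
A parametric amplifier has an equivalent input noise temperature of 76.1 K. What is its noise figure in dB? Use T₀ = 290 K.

F = 1 + T_e/T₀ = 1 + 76.1/290 = 1.26241
NF = 10 log₁₀(1.26241) = 1.01 dB

1.01 dB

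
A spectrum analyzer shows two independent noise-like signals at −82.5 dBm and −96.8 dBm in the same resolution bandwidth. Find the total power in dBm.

−82.3 dBm

Convert to linear, add, convert back:
P₁ = 5.62×10⁻¹² W, P₂ = 2.09×10⁻¹³ W
P_tot = 5.83×10⁻¹² W → 10 log₁₀(P_tot / 10⁻³) = −82.3 dBm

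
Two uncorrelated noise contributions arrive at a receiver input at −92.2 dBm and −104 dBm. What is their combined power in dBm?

−91.9 dBm

Convert to linear, add, convert back:
P₁ = 6.03×10⁻¹³ W, P₂ = 3.98×10⁻¹⁴ W
P_tot = 6.42×10⁻¹³ W → 10 log₁₀(P_tot / 10⁻³) = −91.9 dBm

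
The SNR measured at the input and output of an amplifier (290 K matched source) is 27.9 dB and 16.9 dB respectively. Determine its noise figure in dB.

NF (dB) = SNR_in(dB) − SNR_out(dB) when the source is at T₀
NF = 27.9 − 16.9 = 11.0 dB

11.0 dB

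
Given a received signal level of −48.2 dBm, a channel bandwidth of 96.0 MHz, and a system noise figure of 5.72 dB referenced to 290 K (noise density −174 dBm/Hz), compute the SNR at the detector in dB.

Noise floor: N = −174 + 10 log₁₀(B) + NF
10 log₁₀(9.60×10⁷) = 79.82 dB
N = −174 + 79.82 + 5.72 = −88.46 dBm
SNR = P_sig − N = −48.2 − (−88.46) = 40.26 dB → 40.3 dB

40.3 dB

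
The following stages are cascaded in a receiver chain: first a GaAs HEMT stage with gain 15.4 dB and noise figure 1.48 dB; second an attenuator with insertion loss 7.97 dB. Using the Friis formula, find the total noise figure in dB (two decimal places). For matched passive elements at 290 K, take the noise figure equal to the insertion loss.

Convert to linear (a loss of L dB is a gain of −L dB): F_i = 10^(NF_i/10), G_i = 10^(G_i,dB/10)
  Stage 1: F_1 = 10^(1.48/10) = 1.406, G_1 = 10^(15.4/10) = 34.67
  Stage 2: F_2 = 10^(7.97/10) = 6.266, G_2 = 10^(−7.97/10) = 0.1596
Friis cascade:
  F = 1.406 + (6.266 − 1)/34.67 = 1.558
NF = 10 log₁₀(1.558) = 1.93 dB

1.93 dB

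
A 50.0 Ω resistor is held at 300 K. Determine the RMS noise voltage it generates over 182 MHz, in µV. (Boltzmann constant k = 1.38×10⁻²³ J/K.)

12.3 µV

V_n = √(4kTRB)
4kTRB = 4 × 1.38×10⁻²³ × 300 × 5.00×10¹ × 1.82×10⁸ = 1.51×10⁻¹⁰ V²
V_n = √(1.51×10⁻¹⁰) = 1.23×10⁻⁵ V = 12.3 µV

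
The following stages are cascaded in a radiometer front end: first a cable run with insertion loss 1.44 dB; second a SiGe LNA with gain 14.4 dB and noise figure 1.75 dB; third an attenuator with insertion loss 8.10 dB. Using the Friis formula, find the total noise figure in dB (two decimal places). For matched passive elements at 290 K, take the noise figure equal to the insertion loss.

3.73 dB

Convert to linear (a loss of L dB is a gain of −L dB): F_i = 10^(NF_i/10), G_i = 10^(G_i,dB/10)
  Stage 1: F_1 = 10^(1.44/10) = 1.393, G_1 = 10^(−1.44/10) = 0.7178
  Stage 2: F_2 = 10^(1.75/10) = 1.496, G_2 = 10^(14.4/10) = 27.54
  Stage 3: F_3 = 10^(8.10/10) = 6.457, G_3 = 10^(−8.10/10) = 0.1549
Friis cascade:
  F = 1.393 + (1.496 − 1)/0.7178 + (6.457 − 1)/19.77 = 2.360
NF = 10 log₁₀(2.360) = 3.73 dB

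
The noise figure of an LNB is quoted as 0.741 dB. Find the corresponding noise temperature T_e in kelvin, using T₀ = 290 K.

54.0 K

F = 10^(0.741/10) = 1.18604
T_e = (F − 1)·T₀ = (1.18604 − 1) × 290 = 54.0 K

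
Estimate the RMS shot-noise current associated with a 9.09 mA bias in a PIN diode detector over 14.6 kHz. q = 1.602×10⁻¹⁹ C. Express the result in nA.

6.52 nA

I_n = √(2qI·B)
2qI·B = 2 × 1.602×10⁻¹⁹ × 9.09×10⁻³ × 1.46×10⁴ = 4.25×10⁻¹⁷ A²
I_n = √(4.25×10⁻¹⁷) = 6.52×10⁻⁹ A = 6.52 nA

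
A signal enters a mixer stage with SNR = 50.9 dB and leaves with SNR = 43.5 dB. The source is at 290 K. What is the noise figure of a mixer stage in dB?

7.4 dB

NF (dB) = SNR_in(dB) − SNR_out(dB) when the source is at T₀
NF = 50.9 − 43.5 = 7.4 dB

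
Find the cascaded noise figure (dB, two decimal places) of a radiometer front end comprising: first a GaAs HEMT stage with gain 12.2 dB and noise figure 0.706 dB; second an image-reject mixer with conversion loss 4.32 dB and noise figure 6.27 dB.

Convert to linear (a loss of L dB is a gain of −L dB): F_i = 10^(NF_i/10), G_i = 10^(G_i,dB/10)
  Stage 1: F_1 = 10^(0.706/10) = 1.177, G_1 = 10^(12.2/10) = 16.60
  Stage 2: F_2 = 10^(6.27/10) = 4.236, G_2 = 10^(−4.32/10) = 0.3698
Friis cascade:
  F = 1.177 + (4.236 − 1)/16.60 = 1.372
NF = 10 log₁₀(1.372) = 1.37 dB

1.37 dB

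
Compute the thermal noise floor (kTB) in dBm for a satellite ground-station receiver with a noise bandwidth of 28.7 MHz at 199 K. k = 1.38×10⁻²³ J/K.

−101.0 dBm

P_n = kTB = 1.38×10⁻²³ × 199 × 2.87×10⁷ = 7.88×10⁻¹⁴ W
In dBm: 10 log₁₀(7.88×10⁻¹⁴ / 10⁻³) = −101.0 dBm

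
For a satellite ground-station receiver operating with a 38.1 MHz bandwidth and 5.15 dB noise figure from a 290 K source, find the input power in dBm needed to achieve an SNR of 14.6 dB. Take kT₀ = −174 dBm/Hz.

−78.4 dBm

Sensitivity = −174 + 10 log₁₀(B) + NF + SNR_min
= −174 + 75.81 + 5.15 + 14.6
= −78.44 dBm → −78.4 dBm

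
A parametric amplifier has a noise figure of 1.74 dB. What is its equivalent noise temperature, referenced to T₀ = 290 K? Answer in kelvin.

F = 10^(1.74/10) = 1.49279
T_e = (F − 1)·T₀ = (1.49279 − 1) × 290 = 143 K

143 K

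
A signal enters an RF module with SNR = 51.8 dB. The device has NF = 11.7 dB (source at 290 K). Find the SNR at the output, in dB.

By definition F = SNR_in/SNR_out, so in dB: SNR_out = SNR_in − NF
SNR_out = 51.8 − 11.7 = 40.1 dB

40.1 dB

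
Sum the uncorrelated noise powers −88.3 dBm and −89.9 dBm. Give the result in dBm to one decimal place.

−86.0 dBm

Convert to linear, add, convert back:
P₁ = 1.48×10⁻¹² W, P₂ = 1.02×10⁻¹² W
P_tot = 2.50×10⁻¹² W → 10 log₁₀(P_tot / 10⁻³) = −86.0 dBm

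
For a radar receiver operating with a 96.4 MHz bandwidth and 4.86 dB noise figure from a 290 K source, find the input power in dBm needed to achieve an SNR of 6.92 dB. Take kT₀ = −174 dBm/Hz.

−82.4 dBm

Sensitivity = −174 + 10 log₁₀(B) + NF + SNR_min
= −174 + 79.84 + 4.86 + 6.92
= −82.38 dBm → −82.4 dBm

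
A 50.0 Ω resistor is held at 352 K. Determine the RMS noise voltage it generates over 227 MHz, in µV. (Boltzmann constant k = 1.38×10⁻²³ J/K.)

V_n = √(4kTRB)
4kTRB = 4 × 1.38×10⁻²³ × 352 × 5.00×10¹ × 2.27×10⁸ = 2.21×10⁻¹⁰ V²
V_n = √(2.21×10⁻¹⁰) = 1.49×10⁻⁵ V = 14.9 µV

14.9 µV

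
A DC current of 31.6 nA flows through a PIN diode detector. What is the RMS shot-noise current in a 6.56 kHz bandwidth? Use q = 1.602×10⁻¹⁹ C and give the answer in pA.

8.15 pA

I_n = √(2qI·B)
2qI·B = 2 × 1.602×10⁻¹⁹ × 3.16×10⁻⁸ × 6.56×10³ = 6.64×10⁻²³ A²
I_n = √(6.64×10⁻²³) = 8.15×10⁻¹² A = 8.15 pA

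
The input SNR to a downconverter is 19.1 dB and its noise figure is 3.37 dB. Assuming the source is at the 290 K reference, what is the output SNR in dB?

15.73 dB

By definition F = SNR_in/SNR_out, so in dB: SNR_out = SNR_in − NF
SNR_out = 19.1 − 3.37 = 15.73 dB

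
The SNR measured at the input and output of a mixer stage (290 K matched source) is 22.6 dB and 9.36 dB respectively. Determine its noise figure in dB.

NF (dB) = SNR_in(dB) − SNR_out(dB) when the source is at T₀
NF = 22.6 − 9.36 = 13.24 dB

13.24 dB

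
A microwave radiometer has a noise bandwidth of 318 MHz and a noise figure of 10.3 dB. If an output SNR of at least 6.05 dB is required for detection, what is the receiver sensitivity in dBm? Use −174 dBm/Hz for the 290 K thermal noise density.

−72.6 dBm

Sensitivity = −174 + 10 log₁₀(B) + NF + SNR_min
= −174 + 85.02 + 10.3 + 6.05
= −72.63 dBm → −72.6 dBm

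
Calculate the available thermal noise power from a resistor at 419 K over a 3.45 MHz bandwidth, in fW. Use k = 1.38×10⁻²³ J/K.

P_n = kTB = 1.38×10⁻²³ × 419 × 3.45×10⁶ = 1.99×10⁻¹⁴ W = 19.9 fW

19.9 fW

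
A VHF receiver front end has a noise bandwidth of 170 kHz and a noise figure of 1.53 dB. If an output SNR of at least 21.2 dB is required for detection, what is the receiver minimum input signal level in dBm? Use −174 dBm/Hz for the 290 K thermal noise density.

Sensitivity = −174 + 10 log₁₀(B) + NF + SNR_min
= −174 + 52.3 + 1.53 + 21.2
= −98.97 dBm → −99.0 dBm

−99.0 dBm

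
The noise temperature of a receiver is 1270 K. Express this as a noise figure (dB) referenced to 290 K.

7.31 dB

F = 1 + T_e/T₀ = 1 + 1270/290 = 5.37931
NF = 10 log₁₀(5.37931) = 7.31 dB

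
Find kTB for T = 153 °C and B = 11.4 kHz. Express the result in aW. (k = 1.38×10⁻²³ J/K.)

67.0 aW

T = 153 °C + 273.15 = 426.15 K
P_n = kTB = 1.38×10⁻²³ × 426.15 × 1.14×10⁴ = 6.70×10⁻¹⁷ W = 67.0 aW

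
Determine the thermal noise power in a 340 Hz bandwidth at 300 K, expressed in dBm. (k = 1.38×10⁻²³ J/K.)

−148.5 dBm

P_n = kTB = 1.38×10⁻²³ × 300 × 3.40×10² = 1.41×10⁻¹⁸ W
In dBm: 10 log₁₀(1.41×10⁻¹⁸ / 10⁻³) = −148.5 dBm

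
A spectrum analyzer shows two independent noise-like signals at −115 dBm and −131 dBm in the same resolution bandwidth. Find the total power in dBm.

−114.9 dBm

Convert to linear, add, convert back:
P₁ = 3.16×10⁻¹⁵ W, P₂ = 7.94×10⁻¹⁷ W
P_tot = 3.24×10⁻¹⁵ W → 10 log₁₀(P_tot / 10⁻³) = −114.9 dBm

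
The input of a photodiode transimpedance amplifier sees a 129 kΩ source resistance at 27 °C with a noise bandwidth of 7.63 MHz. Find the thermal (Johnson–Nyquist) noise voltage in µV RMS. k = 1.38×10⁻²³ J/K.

T = 27 °C + 273.15 = 300.15 K
V_n = √(4kTRB)
4kTRB = 4 × 1.38×10⁻²³ × 300.15 × 1.29×10⁵ × 7.63×10⁶ = 1.63×10⁻⁸ V²
V_n = √(1.63×10⁻⁸) = 1.28×10⁻⁴ V = 128 µV

128 µV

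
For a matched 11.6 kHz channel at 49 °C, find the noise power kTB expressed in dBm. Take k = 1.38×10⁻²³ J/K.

T = 49 °C + 273.15 = 322.15 K
P_n = kTB = 1.38×10⁻²³ × 322.15 × 1.16×10⁴ = 5.16×10⁻¹⁷ W
In dBm: 10 log₁₀(5.16×10⁻¹⁷ / 10⁻³) = −132.9 dBm

−132.9 dBm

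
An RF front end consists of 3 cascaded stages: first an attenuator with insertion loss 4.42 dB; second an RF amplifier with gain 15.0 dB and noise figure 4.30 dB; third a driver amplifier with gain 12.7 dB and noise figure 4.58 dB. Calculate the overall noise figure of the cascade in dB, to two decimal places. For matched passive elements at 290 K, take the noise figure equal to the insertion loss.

8.81 dB

Convert to linear (a loss of L dB is a gain of −L dB): F_i = 10^(NF_i/10), G_i = 10^(G_i,dB/10)
  Stage 1: F_1 = 10^(4.42/10) = 2.767, G_1 = 10^(−4.42/10) = 0.3614
  Stage 2: F_2 = 10^(4.30/10) = 2.692, G_2 = 10^(15.0/10) = 31.62
  Stage 3: F_3 = 10^(4.58/10) = 2.871, G_3 = 10^(12.7/10) = 18.62
Friis cascade:
  F = 2.767 + (2.692 − 1)/0.3614 + (2.871 − 1)/11.43 = 7.611
NF = 10 log₁₀(7.611) = 8.81 dB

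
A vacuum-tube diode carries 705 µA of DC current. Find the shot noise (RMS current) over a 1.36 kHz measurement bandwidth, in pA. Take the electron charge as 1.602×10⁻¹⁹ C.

554 pA

I_n = √(2qI·B)
2qI·B = 2 × 1.602×10⁻¹⁹ × 7.05×10⁻⁴ × 1.36×10³ = 3.07×10⁻¹⁹ A²
I_n = √(3.07×10⁻¹⁹) = 5.54×10⁻¹⁰ A = 554 pA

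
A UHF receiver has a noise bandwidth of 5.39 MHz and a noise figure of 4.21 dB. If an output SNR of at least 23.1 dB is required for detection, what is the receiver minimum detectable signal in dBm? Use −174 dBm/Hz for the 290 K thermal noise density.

Sensitivity = −174 + 10 log₁₀(B) + NF + SNR_min
= −174 + 67.32 + 4.21 + 23.1
= −79.37 dBm → −79.4 dBm

−79.4 dBm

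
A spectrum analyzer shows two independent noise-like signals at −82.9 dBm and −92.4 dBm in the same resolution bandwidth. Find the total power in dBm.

−82.4 dBm

Convert to linear, add, convert back:
P₁ = 5.13×10⁻¹² W, P₂ = 5.75×10⁻¹³ W
P_tot = 5.70×10⁻¹² W → 10 log₁₀(P_tot / 10⁻³) = −82.4 dBm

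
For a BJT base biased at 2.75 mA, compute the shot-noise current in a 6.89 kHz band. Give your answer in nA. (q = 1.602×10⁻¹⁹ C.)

2.46 nA

I_n = √(2qI·B)
2qI·B = 2 × 1.602×10⁻¹⁹ × 2.75×10⁻³ × 6.89×10³ = 6.07×10⁻¹⁸ A²
I_n = √(6.07×10⁻¹⁸) = 2.46×10⁻⁹ A = 2.46 nA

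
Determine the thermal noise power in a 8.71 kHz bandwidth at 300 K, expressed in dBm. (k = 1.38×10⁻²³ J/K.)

P_n = kTB = 1.38×10⁻²³ × 300 × 8.71×10³ = 3.61×10⁻¹⁷ W
In dBm: 10 log₁₀(3.61×10⁻¹⁷ / 10⁻³) = −134.4 dBm

−134.4 dBm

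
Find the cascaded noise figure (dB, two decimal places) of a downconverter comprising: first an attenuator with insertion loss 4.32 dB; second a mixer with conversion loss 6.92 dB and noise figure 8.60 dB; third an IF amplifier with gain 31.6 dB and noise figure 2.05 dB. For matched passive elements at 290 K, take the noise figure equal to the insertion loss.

Convert to linear (a loss of L dB is a gain of −L dB): F_i = 10^(NF_i/10), G_i = 10^(G_i,dB/10)
  Stage 1: F_1 = 10^(4.32/10) = 2.704, G_1 = 10^(−4.32/10) = 0.3698
  Stage 2: F_2 = 10^(8.60/10) = 7.244, G_2 = 10^(−6.92/10) = 0.2032
  Stage 3: F_3 = 10^(2.05/10) = 1.603, G_3 = 10^(31.6/10) = 1445
Friis cascade:
  F = 2.704 + (7.244 − 1)/0.3698 + (1.603 − 1)/0.07516 = 27.61
NF = 10 log₁₀(27.61) = 14.41 dB

14.41 dB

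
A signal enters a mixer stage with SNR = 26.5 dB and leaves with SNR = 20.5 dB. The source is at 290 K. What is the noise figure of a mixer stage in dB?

NF (dB) = SNR_in(dB) − SNR_out(dB) when the source is at T₀
NF = 26.5 − 20.5 = 6.0 dB

6.0 dB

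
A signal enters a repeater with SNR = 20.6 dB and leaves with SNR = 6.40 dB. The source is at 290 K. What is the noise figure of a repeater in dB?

NF (dB) = SNR_in(dB) − SNR_out(dB) when the source is at T₀
NF = 20.6 − 6.40 = 14.20 dB

14.20 dB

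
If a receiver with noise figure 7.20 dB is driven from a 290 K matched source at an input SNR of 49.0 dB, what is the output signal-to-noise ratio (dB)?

By definition F = SNR_in/SNR_out, so in dB: SNR_out = SNR_in − NF
SNR_out = 49.0 − 7.20 = 41.80 dB

41.80 dB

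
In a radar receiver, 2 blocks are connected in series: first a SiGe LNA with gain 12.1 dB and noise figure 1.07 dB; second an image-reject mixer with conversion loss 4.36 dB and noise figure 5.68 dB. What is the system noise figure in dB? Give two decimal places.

Convert to linear (a loss of L dB is a gain of −L dB): F_i = 10^(NF_i/10), G_i = 10^(G_i,dB/10)
  Stage 1: F_1 = 10^(1.07/10) = 1.279, G_1 = 10^(12.1/10) = 16.22
  Stage 2: F_2 = 10^(5.68/10) = 3.698, G_2 = 10^(−4.36/10) = 0.3664
Friis cascade:
  F = 1.279 + (3.698 − 1)/16.22 = 1.446
NF = 10 log₁₀(1.446) = 1.60 dB

1.60 dB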